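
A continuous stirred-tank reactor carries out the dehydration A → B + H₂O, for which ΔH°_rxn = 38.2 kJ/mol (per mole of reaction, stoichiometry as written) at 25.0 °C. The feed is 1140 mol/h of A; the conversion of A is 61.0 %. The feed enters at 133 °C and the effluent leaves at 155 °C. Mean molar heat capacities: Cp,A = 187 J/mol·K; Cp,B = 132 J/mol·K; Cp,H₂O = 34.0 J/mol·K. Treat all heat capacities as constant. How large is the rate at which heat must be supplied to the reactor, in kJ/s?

Q_in = 8.15 kJ/s

Extent of reaction ξ = 0.610 × 1140 = 695.4 mol/h
Reaction term: ξ·ΔH°_rxn = 695.4 × 38.2 = 26564 kJ/h
Sensible, feed 133→25 °C: -23023 kJ/h
Outlet flows (mol/h): A 444.6, B 695.4, H₂O 695.4
Sensible, products 25→155 °C: 25815 kJ/h
Q = ΔH = 29356 kJ/h = 8.1544 kW
Heat supplied = 8.1544 kJ/s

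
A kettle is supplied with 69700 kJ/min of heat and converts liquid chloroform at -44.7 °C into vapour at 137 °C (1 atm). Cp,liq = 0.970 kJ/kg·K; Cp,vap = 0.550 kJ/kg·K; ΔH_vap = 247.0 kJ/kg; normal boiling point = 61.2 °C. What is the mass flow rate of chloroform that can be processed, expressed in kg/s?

Δh = 0.970×(61.2−-44.7) + 247.0 + 0.550×(137−61.2) = 391.41 kJ/kg
Q = 69700 kJ/min = 1161.7 kJ/s = 1161.7 kJ/s
ṁ = Q/Δh = 1161.7 / 391.41 = 2.9679 kg/s

ṁ = 2.97 kg/s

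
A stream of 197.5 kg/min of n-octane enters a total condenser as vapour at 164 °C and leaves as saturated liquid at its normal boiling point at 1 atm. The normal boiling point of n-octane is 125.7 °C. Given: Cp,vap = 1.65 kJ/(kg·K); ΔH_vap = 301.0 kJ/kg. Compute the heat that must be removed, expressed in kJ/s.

Q_c = 1200 kJ/s

vapour 164→125.7 °C: -63.195 kJ/kg
condensation at 125.7 °C: -301 kJ/kg
Δh = -63.195 + -301 = -364.19 kJ/kg
Q = ṁ·Δh = 197.5 kg/min × -364.19 kJ/kg = -71929 kJ/min
|Q| = 1198.8 kW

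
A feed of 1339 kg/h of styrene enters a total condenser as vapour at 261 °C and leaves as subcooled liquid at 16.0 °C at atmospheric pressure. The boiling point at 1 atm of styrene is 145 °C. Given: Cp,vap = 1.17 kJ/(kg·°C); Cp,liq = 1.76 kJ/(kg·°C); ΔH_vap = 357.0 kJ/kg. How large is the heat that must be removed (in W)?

Q_c = 268000 W

vapour 261→145 °C: -135.72 kJ/kg
condensation at 145 °C: -357 kJ/kg
liquid 145→16.0 °C: -227.04 kJ/kg
Δh = -135.72 + -357 + -227.04 = -719.76 kJ/kg
Q = ṁ·Δh = 1339 kg/h × -719.76 kJ/kg = -963760 kJ/h
|Q| = 267.71 kW = 267710 W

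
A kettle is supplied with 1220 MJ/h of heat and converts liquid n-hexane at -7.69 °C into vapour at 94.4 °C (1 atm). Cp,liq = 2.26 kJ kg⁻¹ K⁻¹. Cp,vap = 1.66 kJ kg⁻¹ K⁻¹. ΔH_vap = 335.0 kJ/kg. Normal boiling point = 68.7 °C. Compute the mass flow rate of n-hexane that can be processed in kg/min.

Δh = 2.26×(68.7−-7.69) + 335.0 + 1.66×(94.4−68.7) = 550.3 kJ/kg
Q = 1220 MJ/h = 338.89 kJ/s = 20333 kJ/min
ṁ = Q/Δh = 20333 / 550.3 = 36.949 kg/min

ṁ = 36.9 kg/min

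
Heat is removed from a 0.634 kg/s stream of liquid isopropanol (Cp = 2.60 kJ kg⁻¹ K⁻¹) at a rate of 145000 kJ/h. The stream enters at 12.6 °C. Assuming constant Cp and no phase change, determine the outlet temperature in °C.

Q = 145000 kJ/h = 40.278 kJ/s
ΔT = Q/(ṁ·Cp) = 40.278/(0.634×2.60) = 24.434 K
T_out = 12.6 − 24.434 = -11.834 °C

T_out = -11.8 °C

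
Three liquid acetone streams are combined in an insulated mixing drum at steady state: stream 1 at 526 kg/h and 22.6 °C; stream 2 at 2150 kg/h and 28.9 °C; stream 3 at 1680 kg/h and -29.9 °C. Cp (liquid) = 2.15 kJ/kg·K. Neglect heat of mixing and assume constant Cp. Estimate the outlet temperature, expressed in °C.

Adiabatic, steady state ⇒ Σ ṁᵢCp,ᵢ(T_out − Tᵢ) = 0
T_out = Σ ṁᵢCp,ᵢTᵢ / Σ ṁᵢCp,ᵢ
      = 51150 / 9365.4 = 5.4616 °C

T_out = 5.46 °C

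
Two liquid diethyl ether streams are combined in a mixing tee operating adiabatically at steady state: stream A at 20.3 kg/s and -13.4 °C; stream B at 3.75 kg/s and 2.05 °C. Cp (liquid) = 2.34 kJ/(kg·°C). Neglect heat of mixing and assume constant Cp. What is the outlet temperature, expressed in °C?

T_out = -11.0 °C

Adiabatic, steady state ⇒ Σ ṁᵢCp,ᵢ(T_out − Tᵢ) = 0
T_out = Σ ṁᵢCp,ᵢTᵢ / Σ ṁᵢCp,ᵢ
      = -618.54 / 56.277 = -10.991 °C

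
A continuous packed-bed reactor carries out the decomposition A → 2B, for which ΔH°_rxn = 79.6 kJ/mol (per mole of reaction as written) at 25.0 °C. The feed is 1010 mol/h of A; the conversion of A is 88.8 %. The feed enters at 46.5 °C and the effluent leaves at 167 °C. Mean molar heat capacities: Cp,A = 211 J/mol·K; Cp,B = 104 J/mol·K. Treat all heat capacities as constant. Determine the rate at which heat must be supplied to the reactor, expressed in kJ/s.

Extent of reaction ξ = 0.888 × 1010 = 896.88 mol/h
Reaction term: ξ·ΔH°_rxn = 896.88 × 79.6 = 71392 kJ/h
Sensible, feed 46.5→25 °C: -4581.9 kJ/h
Outlet flows (mol/h): A 113.12, B 1793.8
Sensible, products 25→167 °C: 29880 kJ/h
Q = ΔH = 96689 kJ/h = 26.858 kW
Heat supplied = 26.858 kJ/s

Q_in = 26.9 kJ/s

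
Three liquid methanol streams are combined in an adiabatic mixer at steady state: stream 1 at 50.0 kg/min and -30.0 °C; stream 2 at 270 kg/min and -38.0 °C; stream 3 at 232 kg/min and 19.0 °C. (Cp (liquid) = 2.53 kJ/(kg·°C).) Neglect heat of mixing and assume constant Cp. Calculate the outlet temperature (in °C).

Energy balance with Q = 0: Σ ṁᵢCp,ᵢ(T_out − Tᵢ) = 0
T_out = Σ ṁᵢCp,ᵢTᵢ / Σ ṁᵢCp,ᵢ
      = -18601 / 1396.6 = -13.319 °C

T_out = -13.3 °C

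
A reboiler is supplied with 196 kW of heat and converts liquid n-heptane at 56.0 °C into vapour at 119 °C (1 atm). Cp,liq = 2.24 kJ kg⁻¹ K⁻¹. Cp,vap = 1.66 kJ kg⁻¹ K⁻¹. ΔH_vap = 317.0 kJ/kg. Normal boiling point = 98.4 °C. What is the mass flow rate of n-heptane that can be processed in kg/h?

Δh = 2.24×(98.4−56.0) + 317.0 + 1.66×(119−98.4) = 446.17 kJ/kg
Q = 196 kW = 196 kJ/s = 705600 kJ/h
ṁ = Q/Δh = 705600 / 446.17 = 1581.5 kg/h

ṁ = 1580 kg/h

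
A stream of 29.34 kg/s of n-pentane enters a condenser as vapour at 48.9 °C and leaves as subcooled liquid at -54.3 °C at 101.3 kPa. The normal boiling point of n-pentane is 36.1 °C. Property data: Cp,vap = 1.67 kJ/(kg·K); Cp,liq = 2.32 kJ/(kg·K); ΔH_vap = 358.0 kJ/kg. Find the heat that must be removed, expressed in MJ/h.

vapour 48.9→36.1 °C: -21.376 kJ/kg
condensation at 36.1 °C: -358 kJ/kg
liquid 36.1→-54.3 °C: -209.73 kJ/kg
Δh = -21.376 + -358 + -209.73 = -589.1 kJ/kg
Q = ṁ·Δh = 29.34 kg/s × -589.1 kJ/kg = -17284 kJ/s
|Q| = 17284 kW = 62224 MJ/h

Q_c = 62200 MJ/h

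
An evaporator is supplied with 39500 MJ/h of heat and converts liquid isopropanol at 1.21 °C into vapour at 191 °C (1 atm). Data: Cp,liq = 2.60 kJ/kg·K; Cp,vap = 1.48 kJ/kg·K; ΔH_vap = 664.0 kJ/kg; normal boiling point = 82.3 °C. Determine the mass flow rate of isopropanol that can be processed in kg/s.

ṁ = 10.6 kg/s

Δh = 2.60×(82.3−1.21) + 664.0 + 1.48×(191−82.3) = 1035.7 kJ/kg
Q = 39500 MJ/h = 10972 kJ/s = 10972 kJ/s
ṁ = Q/Δh = 10972 / 1035.7 = 10.594 kg/s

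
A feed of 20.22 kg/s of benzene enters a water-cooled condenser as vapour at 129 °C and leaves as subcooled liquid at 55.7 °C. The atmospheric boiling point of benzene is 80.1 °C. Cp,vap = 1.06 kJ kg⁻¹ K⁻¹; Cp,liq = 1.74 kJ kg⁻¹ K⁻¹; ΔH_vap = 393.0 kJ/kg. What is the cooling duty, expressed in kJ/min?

Q_c = 591000 kJ/min

vapour 129→80.1 °C: -51.834 kJ/kg
condensation at 80.1 °C: -393 kJ/kg
liquid 80.1→55.7 °C: -42.456 kJ/kg
Δh = -51.834 + -393 + -42.456 = -487.29 kJ/kg
Q = ṁ·Δh = 20.22 kg/s × -487.29 kJ/kg = -9853 kJ/s
|Q| = 9853 kW = 591180 kJ/min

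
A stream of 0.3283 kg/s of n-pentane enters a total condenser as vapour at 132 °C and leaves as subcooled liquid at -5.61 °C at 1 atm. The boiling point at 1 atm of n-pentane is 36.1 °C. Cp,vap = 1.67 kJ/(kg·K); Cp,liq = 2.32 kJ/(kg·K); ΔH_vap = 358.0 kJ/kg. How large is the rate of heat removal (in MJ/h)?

vapour 132→36.1 °C: -160.15 kJ/kg
condensation at 36.1 °C: -358 kJ/kg
liquid 36.1→-5.61 °C: -96.767 kJ/kg
Δh = -160.15 + -358 + -96.767 = -614.92 kJ/kg
Q = ṁ·Δh = 0.3283 kg/s × -614.92 kJ/kg = -201.88 kJ/s
|Q| = 201.88 kW = 726.76 MJ/h

Q_c = 727 MJ/h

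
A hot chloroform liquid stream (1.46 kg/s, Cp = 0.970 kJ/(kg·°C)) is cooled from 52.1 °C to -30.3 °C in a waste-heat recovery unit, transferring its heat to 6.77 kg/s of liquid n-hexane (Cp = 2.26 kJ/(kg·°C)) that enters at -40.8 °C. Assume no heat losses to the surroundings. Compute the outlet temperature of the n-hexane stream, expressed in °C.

Heat released by hot stream: Q = 1.46 × 0.970 × (52.1 − -30.3) = 116.69 kJ/s
Energy balance on cold side (adiabatic exchanger): Q = ṁ_c·Cp_c·(T_c,out − T_c,in)
T_c,out = -40.8 + 116.69/(6.77 × 2.26) = -33.173 °C

T_c,out = -33.2 °C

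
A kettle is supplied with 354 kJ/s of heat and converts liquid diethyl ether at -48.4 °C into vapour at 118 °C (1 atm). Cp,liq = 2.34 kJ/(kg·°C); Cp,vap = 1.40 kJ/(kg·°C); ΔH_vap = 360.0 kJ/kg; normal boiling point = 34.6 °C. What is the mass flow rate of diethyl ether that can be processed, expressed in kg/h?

ṁ = 1900 kg/h

Δh = 2.34×(34.6−-48.4) + 360.0 + 1.40×(118−34.6) = 670.98 kJ/kg
Q = 354 kJ/s = 354 kJ/s = 1.2744e+06 kJ/h
ṁ = Q/Δh = 1.2744e+06 / 670.98 = 1899.3 kg/h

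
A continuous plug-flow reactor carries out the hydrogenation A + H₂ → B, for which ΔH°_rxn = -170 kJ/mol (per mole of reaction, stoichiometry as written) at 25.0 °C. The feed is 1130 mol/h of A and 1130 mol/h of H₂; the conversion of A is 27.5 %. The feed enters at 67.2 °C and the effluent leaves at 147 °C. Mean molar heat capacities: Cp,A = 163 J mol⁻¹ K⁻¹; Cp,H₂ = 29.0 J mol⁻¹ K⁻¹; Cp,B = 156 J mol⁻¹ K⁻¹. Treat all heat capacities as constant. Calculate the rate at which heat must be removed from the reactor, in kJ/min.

Extent of reaction ξ = 0.275 × 1130 = 310.75 mol/h
Reaction term: ξ·ΔH°_rxn = 310.75 × -170 = -52828 kJ/h
Sensible, feed 67.2→25 °C: -9155.7 kJ/h
Outlet flows (mol/h): A 819.25, H₂ 819.25, B 310.75
Sensible, products 25→147 °C: 25104 kJ/h
Q = ΔH = -36879 kJ/h = -10.244 kW
Heat removed = 614.65 kJ/min

Q_out = 615 kJ/min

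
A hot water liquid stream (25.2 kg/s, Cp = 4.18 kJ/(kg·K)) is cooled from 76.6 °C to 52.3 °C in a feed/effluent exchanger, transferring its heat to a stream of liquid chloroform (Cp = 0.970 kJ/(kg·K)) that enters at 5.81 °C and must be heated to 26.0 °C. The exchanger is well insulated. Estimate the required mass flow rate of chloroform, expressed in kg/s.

ṁ_c = 131 kg/s

Heat released by hot stream: Q = 25.2 × 4.18 × (76.6 − 52.3) = 2559.7 kJ/s
Energy balance on cold side (adiabatic exchanger): Q = ṁ_c·Cp_c·(T_c,out − T_c,in)
ṁ_c = 2559.7 / [0.970 × (26.0 − 5.81)] = 130.7 kg/s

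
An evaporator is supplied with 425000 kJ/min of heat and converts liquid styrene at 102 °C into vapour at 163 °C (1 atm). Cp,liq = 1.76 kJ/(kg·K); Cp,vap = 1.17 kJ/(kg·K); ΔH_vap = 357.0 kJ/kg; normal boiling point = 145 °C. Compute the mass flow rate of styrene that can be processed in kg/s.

ṁ = 15.6 kg/s

Δh = 1.76×(145−102) + 357.0 + 1.17×(163−145) = 453.74 kJ/kg
Q = 425000 kJ/min = 7083.3 kJ/s = 7083.3 kJ/s
ṁ = Q/Δh = 7083.3 / 453.74 = 15.611 kg/s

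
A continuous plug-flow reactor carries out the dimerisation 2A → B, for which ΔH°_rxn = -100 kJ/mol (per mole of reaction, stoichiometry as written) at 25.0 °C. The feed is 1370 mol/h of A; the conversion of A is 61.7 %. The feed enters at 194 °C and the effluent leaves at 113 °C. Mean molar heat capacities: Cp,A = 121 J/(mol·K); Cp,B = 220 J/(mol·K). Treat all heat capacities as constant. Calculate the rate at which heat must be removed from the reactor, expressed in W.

Q_out = 15700 W

Extent of reaction ξ = 0.617 × 1370 / 2 = 422.64 mol/h
Reaction term: ξ·ΔH°_rxn = 422.64 × -100 = -42264 kJ/h
Sensible, feed 194→25 °C: -28015 kJ/h
Outlet flows (mol/h): A 524.71, B 422.64
Sensible, products 25→113 °C: 13770 kJ/h
Q = ΔH = -56510 kJ/h = -15.697 kW
Heat removed = 15697 W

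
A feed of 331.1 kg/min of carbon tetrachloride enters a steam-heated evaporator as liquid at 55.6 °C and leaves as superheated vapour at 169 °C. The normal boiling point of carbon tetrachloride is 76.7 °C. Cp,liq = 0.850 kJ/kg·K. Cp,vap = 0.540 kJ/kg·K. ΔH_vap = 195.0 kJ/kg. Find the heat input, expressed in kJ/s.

liquid 55.6→76.7 °C: 17.935 kJ/kg
vaporisation at 76.7 °C: 195 kJ/kg
vapour 76.7→169 °C: 49.842 kJ/kg
Δh = 17.935 + 195 + 49.842 = 262.78 kJ/kg
Q = ṁ·Δh = 331.1 kg/min × 262.78 kJ/kg = 87005 kJ/min
|Q| = 1450.1 kW

Q = 1450 kJ/s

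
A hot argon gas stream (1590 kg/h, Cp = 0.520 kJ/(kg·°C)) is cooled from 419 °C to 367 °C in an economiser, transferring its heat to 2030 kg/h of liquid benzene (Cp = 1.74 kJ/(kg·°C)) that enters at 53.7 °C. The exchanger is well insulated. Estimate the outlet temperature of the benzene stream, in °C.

T_c,out = 65.9 °C

Heat released by hot stream: Q = 1590 × 0.520 × (419 − 367) = 42994 kJ/h
Energy balance on cold side (adiabatic exchanger): Q = ṁ_c·Cp_c·(T_c,out − T_c,in)
T_c,out = 53.7 + 42994/(2030 × 1.74) = 65.872 °C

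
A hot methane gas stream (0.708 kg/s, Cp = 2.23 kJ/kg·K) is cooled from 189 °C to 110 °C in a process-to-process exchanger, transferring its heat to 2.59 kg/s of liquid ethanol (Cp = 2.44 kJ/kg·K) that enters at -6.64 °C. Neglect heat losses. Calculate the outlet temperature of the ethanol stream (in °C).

T_c,out = 13.1 °C

Heat released by hot stream: Q = 0.708 × 2.23 × (189 − 110) = 124.73 kJ/s
Energy balance on cold side (adiabatic exchanger): Q = ṁ_c·Cp_c·(T_c,out − T_c,in)
T_c,out = -6.64 + 124.73/(2.59 × 2.44) = 13.097 °C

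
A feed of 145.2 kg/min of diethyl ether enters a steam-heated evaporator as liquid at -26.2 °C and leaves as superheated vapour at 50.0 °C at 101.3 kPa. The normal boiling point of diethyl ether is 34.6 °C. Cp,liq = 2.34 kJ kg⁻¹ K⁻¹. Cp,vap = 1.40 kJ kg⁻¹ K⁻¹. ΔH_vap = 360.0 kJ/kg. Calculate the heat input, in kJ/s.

liquid -26.2→34.6 °C: 142.27 kJ/kg
vaporisation at 34.6 °C: 360 kJ/kg
vapour 34.6→50.0 °C: 21.56 kJ/kg
Δh = 142.27 + 360 + 21.56 = 523.83 kJ/kg
Q = ṁ·Δh = 145.2 kg/min × 523.83 kJ/kg = 76060 kJ/min
|Q| = 1267.7 kW

Q = 1270 kJ/s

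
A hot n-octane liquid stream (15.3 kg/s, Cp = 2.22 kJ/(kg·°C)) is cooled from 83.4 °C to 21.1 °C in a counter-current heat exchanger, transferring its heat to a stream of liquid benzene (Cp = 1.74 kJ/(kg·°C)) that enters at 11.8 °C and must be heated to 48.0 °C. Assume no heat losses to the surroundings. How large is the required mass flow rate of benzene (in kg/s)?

Heat released by hot stream: Q = 15.3 × 2.22 × (83.4 − 21.1) = 2116.1 kJ/s
Energy balance on cold side (adiabatic exchanger): Q = ṁ_c·Cp_c·(T_c,out − T_c,in)
ṁ_c = 2116.1 / [1.74 × (48.0 − 11.8)] = 33.595 kg/s

ṁ_c = 33.6 kg/s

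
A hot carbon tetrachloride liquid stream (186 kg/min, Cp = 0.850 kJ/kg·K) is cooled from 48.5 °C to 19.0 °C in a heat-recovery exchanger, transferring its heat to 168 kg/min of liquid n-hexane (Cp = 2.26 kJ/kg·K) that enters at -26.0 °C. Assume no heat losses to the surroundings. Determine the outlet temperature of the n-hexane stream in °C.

Heat released by hot stream: Q = 186 × 0.850 × (48.5 − 19.0) = 4663.9 kJ/min
Energy balance on cold side (adiabatic exchanger): Q = ṁ_c·Cp_c·(T_c,out − T_c,in)
T_c,out = -26.0 + 4663.9/(168 × 2.26) = -13.716 °C

T_c,out = -13.7 °C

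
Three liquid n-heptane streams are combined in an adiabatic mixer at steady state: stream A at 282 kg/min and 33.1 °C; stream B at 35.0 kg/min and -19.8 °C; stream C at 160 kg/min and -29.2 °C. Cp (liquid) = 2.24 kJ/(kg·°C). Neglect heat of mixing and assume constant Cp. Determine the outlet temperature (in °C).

No heat crosses the boundary, so H_out = H_in.
Σ ṁᵢCp,ᵢTᵢ = 282×2.24×33.1 + 35.0×2.24×-19.8 + 160×2.24×-29.2 = 8891
Σ ṁᵢCp,ᵢ = 282×2.24 + 35.0×2.24 + 160×2.24 = 1068.5
T_out = 8891 / 1068.5 = 8.3212 °C

T_out = 8.32 °C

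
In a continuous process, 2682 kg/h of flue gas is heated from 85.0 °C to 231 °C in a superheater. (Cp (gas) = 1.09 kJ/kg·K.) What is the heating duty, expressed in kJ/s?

Q = ṁ·Cp·ΔT = 2682 × 1.09 × (231 − 85.0) = 426810 kJ/h
Converting: 426810 / 3600 s = 118.56 kW

Q = 119 kJ/s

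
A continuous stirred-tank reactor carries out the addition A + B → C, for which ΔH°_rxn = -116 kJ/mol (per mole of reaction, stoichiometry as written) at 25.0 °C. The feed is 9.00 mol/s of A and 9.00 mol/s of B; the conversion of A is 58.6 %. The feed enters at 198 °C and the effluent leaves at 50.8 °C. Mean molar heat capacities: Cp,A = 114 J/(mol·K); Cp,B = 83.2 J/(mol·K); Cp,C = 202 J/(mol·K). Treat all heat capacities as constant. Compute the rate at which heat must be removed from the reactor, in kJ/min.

Q_out = 52300 kJ/min

Extent of reaction ξ = 0.586 × 9.00 = 5.274 mol/s
Reaction term: ξ·ΔH°_rxn = 5.274 × -116 = -611.78 kJ/s
Sensible, feed 198→25 °C: -307.04 kJ/s
Outlet flows (mol/s): A 3.726, B 3.726, C 5.274
Sensible, products 25→50.8 °C: 46.443 kJ/s
Q = ΔH = -872.38 kJ/s = -872.38 kW
Heat removed = 52343 kJ/min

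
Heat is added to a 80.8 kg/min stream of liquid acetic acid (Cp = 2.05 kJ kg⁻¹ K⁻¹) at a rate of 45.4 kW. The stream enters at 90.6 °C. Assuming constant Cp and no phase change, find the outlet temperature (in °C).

Q = 45.4 kW = 2724 kJ/min
ΔT = Q/(ṁ·Cp) = 2724/(80.8×2.05) = 16.445 K
T_out = 90.6 + 16.445 = 107.05 °C

T_out = 107 °C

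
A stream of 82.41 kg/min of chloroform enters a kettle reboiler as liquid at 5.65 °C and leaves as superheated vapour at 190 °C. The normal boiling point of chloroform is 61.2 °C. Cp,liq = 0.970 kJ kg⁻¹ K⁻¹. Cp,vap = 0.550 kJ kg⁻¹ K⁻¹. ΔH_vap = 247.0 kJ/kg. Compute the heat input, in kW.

Q = 511 kW

liquid 5.65→61.2 °C: 53.884 kJ/kg
vaporisation at 61.2 °C: 247 kJ/kg
vapour 61.2→190 °C: 70.84 kJ/kg
Δh = 53.884 + 247 + 70.84 = 371.72 kJ/kg
Q = ṁ·Δh = 82.41 kg/min × 371.72 kJ/kg = 30634 kJ/min
|Q| = 510.56 kW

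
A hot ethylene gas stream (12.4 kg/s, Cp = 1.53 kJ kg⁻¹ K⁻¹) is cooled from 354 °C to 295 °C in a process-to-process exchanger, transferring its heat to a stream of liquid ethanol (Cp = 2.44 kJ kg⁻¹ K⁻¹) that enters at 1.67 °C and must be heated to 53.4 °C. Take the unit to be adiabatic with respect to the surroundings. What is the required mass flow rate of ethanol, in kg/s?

Heat released by hot stream: Q = 12.4 × 1.53 × (354 − 295) = 1119.3 kJ/s
Energy balance on cold side (adiabatic exchanger): Q = ṁ_c·Cp_c·(T_c,out − T_c,in)
ṁ_c = 1119.3 / [2.44 × (53.4 − 1.67)] = 8.8681 kg/s

ṁ_c = 8.87 kg/s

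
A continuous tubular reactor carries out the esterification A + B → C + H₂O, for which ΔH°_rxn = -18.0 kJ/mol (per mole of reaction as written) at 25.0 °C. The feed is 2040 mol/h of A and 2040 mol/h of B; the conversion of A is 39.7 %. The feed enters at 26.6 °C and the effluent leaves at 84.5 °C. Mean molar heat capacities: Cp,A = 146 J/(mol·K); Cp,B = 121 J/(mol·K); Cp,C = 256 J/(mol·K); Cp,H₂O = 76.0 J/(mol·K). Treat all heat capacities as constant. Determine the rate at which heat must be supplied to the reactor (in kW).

Extent of reaction ξ = 0.397 × 2040 = 809.88 mol/h
Reaction term: ξ·ΔH°_rxn = 809.88 × -18.0 = -14578 kJ/h
Sensible, feed 26.6→25 °C: -871.49 kJ/h
Outlet flows (mol/h): A 1230.1, B 1230.1, C 809.88, H₂O 809.88
Sensible, products 25→84.5 °C: 35541 kJ/h
Q = ΔH = 20091 kJ/h = 5.5809 kW
Heat supplied = 5.5809 kW

Q_in = 5.58 kW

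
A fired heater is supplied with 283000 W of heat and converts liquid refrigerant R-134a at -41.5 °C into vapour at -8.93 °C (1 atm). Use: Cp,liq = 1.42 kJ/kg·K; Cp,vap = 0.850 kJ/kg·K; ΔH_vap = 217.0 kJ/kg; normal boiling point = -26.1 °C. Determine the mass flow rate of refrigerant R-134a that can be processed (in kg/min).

Δh = 1.42×(-26.1−-41.5) + 217.0 + 0.850×(-8.93−-26.1) = 253.46 kJ/kg
Q = 283000 W = 283 kJ/s = 16980 kJ/min
ṁ = Q/Δh = 16980 / 253.46 = 66.992 kg/min

ṁ = 67.0 kg/min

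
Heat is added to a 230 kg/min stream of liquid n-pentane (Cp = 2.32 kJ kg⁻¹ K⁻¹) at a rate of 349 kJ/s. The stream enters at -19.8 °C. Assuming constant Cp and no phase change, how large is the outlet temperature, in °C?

T_out = 19.4 °C

Q = 349 kJ/s = 20940 kJ/min
ΔT = Q/(ṁ·Cp) = 20940/(230×2.32) = 39.243 K
T_out = -19.8 + 39.243 = 19.443 °C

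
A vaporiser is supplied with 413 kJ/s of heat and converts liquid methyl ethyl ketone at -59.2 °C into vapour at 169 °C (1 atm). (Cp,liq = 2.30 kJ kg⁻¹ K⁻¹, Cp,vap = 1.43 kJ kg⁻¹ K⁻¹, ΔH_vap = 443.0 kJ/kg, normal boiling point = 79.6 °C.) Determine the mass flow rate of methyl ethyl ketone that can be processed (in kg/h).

Δh = 2.30×(79.6−-59.2) + 443.0 + 1.43×(169−79.6) = 890.08 kJ/kg
Q = 413 kJ/s = 413 kJ/s = 1.4868e+06 kJ/h
ṁ = Q/Δh = 1.4868e+06 / 890.08 = 1670.4 kg/h

ṁ = 1670 kg/h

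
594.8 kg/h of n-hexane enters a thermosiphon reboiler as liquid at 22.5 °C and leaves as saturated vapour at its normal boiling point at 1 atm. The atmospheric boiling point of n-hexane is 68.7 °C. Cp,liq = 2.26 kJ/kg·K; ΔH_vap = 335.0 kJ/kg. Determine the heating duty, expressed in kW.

Q = 72.6 kW

liquid 22.5→68.7 °C: 104.41 kJ/kg
vaporisation at 68.7 °C: 335 kJ/kg
Δh = 104.41 + 335 = 439.41 kJ/kg
Q = ṁ·Δh = 594.8 kg/h × 439.41 kJ/kg = 261360 kJ/h
|Q| = 72.601 kW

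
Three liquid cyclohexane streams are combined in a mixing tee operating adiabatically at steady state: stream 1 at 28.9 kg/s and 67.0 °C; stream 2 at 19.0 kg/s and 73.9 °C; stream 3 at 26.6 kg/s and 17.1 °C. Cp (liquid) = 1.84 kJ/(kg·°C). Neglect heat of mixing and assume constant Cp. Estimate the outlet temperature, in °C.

T_out = 50.9 °C

Energy balance with Q = 0: Σ ṁᵢCp,ᵢ(T_out − Tᵢ) = 0
T_out = Σ ṁᵢCp,ᵢTᵢ / Σ ṁᵢCp,ᵢ
      = 6983.3 / 137.08 = 50.943 °C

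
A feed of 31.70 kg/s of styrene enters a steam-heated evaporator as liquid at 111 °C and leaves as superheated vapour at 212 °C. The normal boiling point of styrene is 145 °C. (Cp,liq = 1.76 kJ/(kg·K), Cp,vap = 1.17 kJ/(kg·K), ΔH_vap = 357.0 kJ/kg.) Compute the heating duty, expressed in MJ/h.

liquid 111→145 °C: 59.84 kJ/kg
vaporisation at 145 °C: 357 kJ/kg
vapour 145→212 °C: 78.39 kJ/kg
Δh = 59.84 + 357 + 78.39 = 495.23 kJ/kg
Q = ṁ·Δh = 31.70 kg/s × 495.23 kJ/kg = 15699 kJ/s
|Q| = 15699 kW = 56516 MJ/h

Q = 56500 MJ/h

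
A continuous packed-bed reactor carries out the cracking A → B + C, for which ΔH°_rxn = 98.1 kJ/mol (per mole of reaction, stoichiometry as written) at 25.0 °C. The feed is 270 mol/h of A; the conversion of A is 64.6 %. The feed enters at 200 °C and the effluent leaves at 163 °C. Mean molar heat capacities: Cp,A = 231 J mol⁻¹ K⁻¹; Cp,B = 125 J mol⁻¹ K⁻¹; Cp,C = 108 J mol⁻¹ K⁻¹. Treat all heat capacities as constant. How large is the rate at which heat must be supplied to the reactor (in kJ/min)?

Q_in = 248 kJ/min

Extent of reaction ξ = 0.646 × 270 = 174.42 mol/h
Reaction term: ξ·ΔH°_rxn = 174.42 × 98.1 = 17111 kJ/h
Sensible, feed 200→25 °C: -10915 kJ/h
Outlet flows (mol/h): A 95.58, B 174.42, C 174.42
Sensible, products 25→163 °C: 8655.2 kJ/h
Q = ΔH = 14851 kJ/h = 4.1253 kW
Heat supplied = 247.52 kJ/min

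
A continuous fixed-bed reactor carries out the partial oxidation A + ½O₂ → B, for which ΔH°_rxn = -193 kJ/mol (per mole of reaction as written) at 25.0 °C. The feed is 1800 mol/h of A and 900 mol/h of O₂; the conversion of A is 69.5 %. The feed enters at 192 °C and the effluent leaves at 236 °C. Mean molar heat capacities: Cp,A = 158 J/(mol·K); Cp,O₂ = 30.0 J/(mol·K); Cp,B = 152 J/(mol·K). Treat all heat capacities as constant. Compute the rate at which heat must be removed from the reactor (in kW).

Q_out = 64.8 kW

Extent of reaction ξ = 0.695 × 1800 = 1251 mol/h
Reaction term: ξ·ΔH°_rxn = 1251 × -193 = -241440 kJ/h
Sensible, feed 192→25 °C: -52004 kJ/h
Outlet flows (mol/h): A 549, O₂ 274.5, B 1251
Sensible, products 25→236 °C: 60162 kJ/h
Q = ΔH = -233280 kJ/h = -64.801 kW
Heat removed = 64.801 kW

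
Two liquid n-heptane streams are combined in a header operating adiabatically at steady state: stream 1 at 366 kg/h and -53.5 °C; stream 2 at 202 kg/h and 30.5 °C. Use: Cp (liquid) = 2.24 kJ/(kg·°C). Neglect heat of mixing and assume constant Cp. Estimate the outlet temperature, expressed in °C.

T_out = -23.6 °C

Energy balance with Q = 0: Σ ṁᵢCp,ᵢ(T_out − Tᵢ) = 0
Σ ṁᵢCp,ᵢTᵢ = 366×2.24×-53.5 + 202×2.24×30.5 = -30061
Σ ṁᵢCp,ᵢ = 366×2.24 + 202×2.24 = 1272.3
T_out = -30061 / 1272.3 = -23.627 °C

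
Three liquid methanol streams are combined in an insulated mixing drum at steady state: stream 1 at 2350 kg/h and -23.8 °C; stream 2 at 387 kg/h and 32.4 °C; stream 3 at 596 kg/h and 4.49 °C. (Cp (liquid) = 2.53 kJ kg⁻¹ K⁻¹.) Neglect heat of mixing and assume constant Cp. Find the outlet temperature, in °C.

Energy balance with Q = 0: Σ ṁᵢCp,ᵢ(T_out − Tᵢ) = 0
T_out = Σ ṁᵢCp,ᵢTᵢ / Σ ṁᵢCp,ᵢ
      = -103010 / 8432.5 = -12.216 °C

T_out = -12.2 °C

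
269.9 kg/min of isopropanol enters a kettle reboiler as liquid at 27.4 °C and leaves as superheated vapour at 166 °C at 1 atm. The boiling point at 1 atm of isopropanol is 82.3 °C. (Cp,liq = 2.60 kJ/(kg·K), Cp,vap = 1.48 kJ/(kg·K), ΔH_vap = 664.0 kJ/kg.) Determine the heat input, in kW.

liquid 27.4→82.3 °C: 142.74 kJ/kg
vaporisation at 82.3 °C: 664 kJ/kg
vapour 82.3→166 °C: 123.88 kJ/kg
Δh = 142.74 + 664 + 123.88 = 930.62 kJ/kg
Q = ṁ·Δh = 269.9 kg/min × 930.62 kJ/kg = 251170 kJ/min
|Q| = 4186.2 kW

Q = 4190 kW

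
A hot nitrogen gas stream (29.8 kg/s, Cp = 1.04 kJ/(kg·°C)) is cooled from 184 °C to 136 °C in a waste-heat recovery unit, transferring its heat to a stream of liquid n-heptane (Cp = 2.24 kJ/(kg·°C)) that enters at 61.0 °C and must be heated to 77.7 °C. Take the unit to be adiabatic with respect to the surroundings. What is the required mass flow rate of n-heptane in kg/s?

Heat released by hot stream: Q = 29.8 × 1.04 × (184 − 136) = 1487.6 kJ/s
Energy balance on cold side (adiabatic exchanger): Q = ṁ_c·Cp_c·(T_c,out − T_c,in)
ṁ_c = 1487.6 / [2.24 × (77.7 − 61.0)] = 39.767 kg/s

ṁ_c = 39.8 kg/s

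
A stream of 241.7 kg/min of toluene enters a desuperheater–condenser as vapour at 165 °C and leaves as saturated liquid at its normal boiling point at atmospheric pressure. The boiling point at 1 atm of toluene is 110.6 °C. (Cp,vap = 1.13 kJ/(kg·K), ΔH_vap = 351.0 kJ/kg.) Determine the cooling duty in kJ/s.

vapour 165→110.6 °C: -61.472 kJ/kg
condensation at 110.6 °C: -351 kJ/kg
Δh = -61.472 + -351 = -412.47 kJ/kg
Q = ṁ·Δh = 241.7 kg/min × -412.47 kJ/kg = -99694 kJ/min
|Q| = 1661.6 kW

Q_c = 1660 kJ/s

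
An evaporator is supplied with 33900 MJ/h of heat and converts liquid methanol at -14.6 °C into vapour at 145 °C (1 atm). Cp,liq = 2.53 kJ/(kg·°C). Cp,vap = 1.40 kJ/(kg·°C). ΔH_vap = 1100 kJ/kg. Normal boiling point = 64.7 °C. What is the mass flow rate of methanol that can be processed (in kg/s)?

Δh = 2.53×(64.7−-14.6) + 1100 + 1.40×(145−64.7) = 1413 kJ/kg
Q = 33900 MJ/h = 9416.7 kJ/s = 9416.7 kJ/s
ṁ = Q/Δh = 9416.7 / 1413 = 6.6641 kg/s

ṁ = 6.66 kg/s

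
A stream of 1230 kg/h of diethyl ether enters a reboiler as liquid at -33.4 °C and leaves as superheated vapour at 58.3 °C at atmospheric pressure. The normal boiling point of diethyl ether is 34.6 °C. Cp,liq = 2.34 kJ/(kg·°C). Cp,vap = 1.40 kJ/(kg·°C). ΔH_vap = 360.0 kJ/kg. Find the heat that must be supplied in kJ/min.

Q = 11300 kJ/min

liquid -33.4→34.6 °C: 159.12 kJ/kg
vaporisation at 34.6 °C: 360 kJ/kg
vapour 34.6→58.3 °C: 33.18 kJ/kg
Δh = 159.12 + 360 + 33.18 = 552.3 kJ/kg
Q = ṁ·Δh = 1230 kg/h × 552.3 kJ/kg = 679330 kJ/h
|Q| = 188.7 kW = 11322 kJ/min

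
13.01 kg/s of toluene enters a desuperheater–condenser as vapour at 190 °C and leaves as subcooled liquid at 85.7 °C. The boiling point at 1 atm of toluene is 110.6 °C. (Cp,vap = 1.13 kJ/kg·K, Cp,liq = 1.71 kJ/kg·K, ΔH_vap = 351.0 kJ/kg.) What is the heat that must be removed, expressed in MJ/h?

vapour 190→110.6 °C: -89.722 kJ/kg
condensation at 110.6 °C: -351 kJ/kg
liquid 110.6→85.7 °C: -42.579 kJ/kg
Δh = -89.722 + -351 + -42.579 = -483.3 kJ/kg
Q = ṁ·Δh = 13.01 kg/s × -483.3 kJ/kg = -6287.7 kJ/s
|Q| = 6287.7 kW = 22636 MJ/h

Q_c = 22600 MJ/h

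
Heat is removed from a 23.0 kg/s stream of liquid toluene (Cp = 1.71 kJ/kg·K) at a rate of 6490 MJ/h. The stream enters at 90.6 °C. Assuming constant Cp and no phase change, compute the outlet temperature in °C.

Q = 6490 MJ/h = 1802.8 kJ/s
ΔT = Q/(ṁ·Cp) = 1802.8/(23.0×1.71) = 45.837 K
T_out = 90.6 − 45.837 = 44.763 °C

T_out = 44.8 °C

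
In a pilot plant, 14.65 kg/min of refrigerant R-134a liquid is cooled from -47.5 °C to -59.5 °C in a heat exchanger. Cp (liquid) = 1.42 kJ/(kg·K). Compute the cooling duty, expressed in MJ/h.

Q = ṁ·Cp·ΔT = 14.65 × 1.42 × (-59.5 − -47.5) = -249.64 kJ/min
Converting: 249.64 / 60 s = 4.1606 kW
Cooling duty = 14.978 MJ/h

Q_c = 15.0 MJ/h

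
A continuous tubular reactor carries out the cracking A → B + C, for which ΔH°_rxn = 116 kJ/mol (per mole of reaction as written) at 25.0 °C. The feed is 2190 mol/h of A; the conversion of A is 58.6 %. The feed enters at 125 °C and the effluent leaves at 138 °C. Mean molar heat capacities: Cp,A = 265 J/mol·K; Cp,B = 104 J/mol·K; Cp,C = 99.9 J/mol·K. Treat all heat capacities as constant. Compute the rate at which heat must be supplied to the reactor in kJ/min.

Q_in = 2460 kJ/min

Extent of reaction ξ = 0.586 × 2190 = 1283.3 mol/h
Reaction term: ξ·ΔH°_rxn = 1283.3 × 116 = 148870 kJ/h
Sensible, feed 125→25 °C: -58035 kJ/h
Outlet flows (mol/h): A 906.66, B 1283.3, C 1283.3
Sensible, products 25→138 °C: 56719 kJ/h
Q = ΔH = 147550 kJ/h = 40.987 kW
Heat supplied = 2459.2 kJ/min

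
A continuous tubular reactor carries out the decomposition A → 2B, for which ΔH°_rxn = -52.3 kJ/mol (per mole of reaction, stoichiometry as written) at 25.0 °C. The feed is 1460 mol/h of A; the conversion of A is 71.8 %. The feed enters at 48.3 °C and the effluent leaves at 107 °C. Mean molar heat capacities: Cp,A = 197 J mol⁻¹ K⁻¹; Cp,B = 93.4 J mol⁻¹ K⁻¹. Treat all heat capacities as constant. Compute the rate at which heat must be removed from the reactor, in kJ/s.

Extent of reaction ξ = 0.718 × 1460 = 1048.3 mol/h
Reaction term: ξ·ΔH°_rxn = 1048.3 × -52.3 = -54825 kJ/h
Sensible, feed 48.3→25 °C: -6701.5 kJ/h
Outlet flows (mol/h): A 411.72, B 2096.6
Sensible, products 25→107 °C: 22708 kJ/h
Q = ΔH = -38819 kJ/h = -10.783 kW
Heat removed = 10.783 kJ/s

Q_out = 10.8 kJ/s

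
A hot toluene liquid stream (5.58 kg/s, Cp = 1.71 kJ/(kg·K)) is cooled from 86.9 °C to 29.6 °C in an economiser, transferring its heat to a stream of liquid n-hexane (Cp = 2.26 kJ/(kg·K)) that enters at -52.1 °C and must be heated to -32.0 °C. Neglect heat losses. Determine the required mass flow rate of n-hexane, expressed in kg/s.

Heat released by hot stream: Q = 5.58 × 1.71 × (86.9 − 29.6) = 546.75 kJ/s
Energy balance on cold side (adiabatic exchanger): Q = ṁ_c·Cp_c·(T_c,out − T_c,in)
ṁ_c = 546.75 / [2.26 × (-32.0 − -52.1)] = 12.036 kg/s

ṁ_c = 12.0 kg/s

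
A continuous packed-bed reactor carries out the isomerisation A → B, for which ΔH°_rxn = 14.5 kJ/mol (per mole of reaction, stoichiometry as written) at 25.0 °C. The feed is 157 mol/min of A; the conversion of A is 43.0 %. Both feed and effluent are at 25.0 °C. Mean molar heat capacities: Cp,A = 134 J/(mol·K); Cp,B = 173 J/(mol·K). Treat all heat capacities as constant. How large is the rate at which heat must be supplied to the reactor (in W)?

Extent of reaction ξ = 0.430 × 157 = 67.51 mol/min
Reaction term: ξ·ΔH°_rxn = 67.51 × 14.5 = 978.9 kJ/min
Q = ΔH = 978.9 kJ/min = 16.315 kW
Heat supplied = 16315 W

Q_in = 16300 W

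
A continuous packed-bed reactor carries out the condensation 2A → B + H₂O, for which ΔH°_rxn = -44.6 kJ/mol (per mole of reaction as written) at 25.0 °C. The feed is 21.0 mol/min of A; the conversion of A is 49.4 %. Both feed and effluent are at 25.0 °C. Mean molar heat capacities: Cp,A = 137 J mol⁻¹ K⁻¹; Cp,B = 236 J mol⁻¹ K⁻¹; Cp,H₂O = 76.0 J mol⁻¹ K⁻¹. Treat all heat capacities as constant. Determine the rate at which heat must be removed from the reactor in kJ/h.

Q_out = 13900 kJ/h

Extent of reaction ξ = 0.494 × 21.0 / 2 = 5.187 mol/min
Reaction term: ξ·ΔH°_rxn = 5.187 × -44.6 = -231.34 kJ/min
Q = ΔH = -231.34 kJ/min = -3.8557 kW
Heat removed = 13880 kJ/h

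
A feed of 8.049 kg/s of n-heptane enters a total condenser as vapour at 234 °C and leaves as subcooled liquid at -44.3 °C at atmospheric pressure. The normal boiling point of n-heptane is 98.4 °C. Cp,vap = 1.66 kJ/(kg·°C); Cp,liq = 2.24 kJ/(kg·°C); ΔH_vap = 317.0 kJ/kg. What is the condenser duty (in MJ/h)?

Q_c = 25000 MJ/h

vapour 234→98.4 °C: -225.1 kJ/kg
condensation at 98.4 °C: -317 kJ/kg
liquid 98.4→-44.3 °C: -319.65 kJ/kg
Δh = -225.1 + -317 + -319.65 = -861.74 kJ/kg
Q = ṁ·Δh = 8.049 kg/s × -861.74 kJ/kg = -6936.2 kJ/s
|Q| = 6936.2 kW = 24970 MJ/h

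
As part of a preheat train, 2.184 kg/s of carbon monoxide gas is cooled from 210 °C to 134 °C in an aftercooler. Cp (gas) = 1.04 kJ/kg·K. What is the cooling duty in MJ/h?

Q = ṁ·Cp·ΔT = 2.184 × 1.04 × (134 − 210) = -172.62 kJ/s
Cooling duty = 621.44 MJ/h

Q_c = 621 MJ/h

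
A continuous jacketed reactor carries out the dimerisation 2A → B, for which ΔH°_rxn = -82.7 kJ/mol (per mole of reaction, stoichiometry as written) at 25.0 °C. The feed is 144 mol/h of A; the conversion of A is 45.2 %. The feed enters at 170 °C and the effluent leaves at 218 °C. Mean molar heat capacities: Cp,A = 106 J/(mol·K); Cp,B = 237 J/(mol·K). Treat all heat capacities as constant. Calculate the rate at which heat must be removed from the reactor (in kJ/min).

Extent of reaction ξ = 0.452 × 144 / 2 = 32.544 mol/h
Reaction term: ξ·ΔH°_rxn = 32.544 × -82.7 = -2691.4 kJ/h
Sensible, feed 170→25 °C: -2213.3 kJ/h
Outlet flows (mol/h): A 78.912, B 32.544
Sensible, products 25→218 °C: 3103 kJ/h
Q = ΔH = -1801.7 kJ/h = -0.50047 kW
Heat removed = 30.028 kJ/min

Q_out = 30.0 kJ/min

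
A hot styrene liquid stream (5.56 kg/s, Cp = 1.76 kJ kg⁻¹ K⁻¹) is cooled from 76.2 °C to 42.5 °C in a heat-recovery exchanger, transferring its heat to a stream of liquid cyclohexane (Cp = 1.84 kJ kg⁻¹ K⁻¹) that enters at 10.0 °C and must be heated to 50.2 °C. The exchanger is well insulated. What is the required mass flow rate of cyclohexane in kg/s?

ṁ_c = 4.46 kg/s

Heat released by hot stream: Q = 5.56 × 1.76 × (76.2 − 42.5) = 329.77 kJ/s
Energy balance on cold side (adiabatic exchanger): Q = ṁ_c·Cp_c·(T_c,out − T_c,in)
ṁ_c = 329.77 / [1.84 × (50.2 − 10.0)] = 4.4583 kg/s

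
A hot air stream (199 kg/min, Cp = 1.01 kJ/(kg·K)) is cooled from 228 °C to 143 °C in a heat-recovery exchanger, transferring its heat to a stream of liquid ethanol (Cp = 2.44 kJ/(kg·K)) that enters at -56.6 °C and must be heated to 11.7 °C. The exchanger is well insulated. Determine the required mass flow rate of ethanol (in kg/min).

Heat released by hot stream: Q = 199 × 1.01 × (228 − 143) = 17084 kJ/min
Energy balance on cold side (adiabatic exchanger): Q = ṁ_c·Cp_c·(T_c,out − T_c,in)
ṁ_c = 17084 / [2.44 × (11.7 − -56.6)] = 102.51 kg/min

ṁ_c = 103 kg/min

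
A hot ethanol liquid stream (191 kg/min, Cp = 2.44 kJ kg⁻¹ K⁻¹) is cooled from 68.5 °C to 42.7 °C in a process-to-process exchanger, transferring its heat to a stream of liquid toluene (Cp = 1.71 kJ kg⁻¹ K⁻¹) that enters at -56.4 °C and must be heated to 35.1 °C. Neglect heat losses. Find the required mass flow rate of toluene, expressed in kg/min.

ṁ_c = 76.8 kg/min

Heat released by hot stream: Q = 191 × 2.44 × (68.5 − 42.7) = 12024 kJ/min
Energy balance on cold side (adiabatic exchanger): Q = ṁ_c·Cp_c·(T_c,out − T_c,in)
ṁ_c = 12024 / [1.71 × (35.1 − -56.4)] = 76.847 kg/min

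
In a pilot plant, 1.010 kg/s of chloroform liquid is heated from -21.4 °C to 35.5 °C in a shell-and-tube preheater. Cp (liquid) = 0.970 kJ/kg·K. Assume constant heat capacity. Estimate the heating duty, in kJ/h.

Q = ṁ·Cp·ΔT = 1.010 × 0.970 × (35.5 − -21.4) = 55.745 kJ/s
Heating duty = 200680 kJ/h

Q = 201000 kJ/h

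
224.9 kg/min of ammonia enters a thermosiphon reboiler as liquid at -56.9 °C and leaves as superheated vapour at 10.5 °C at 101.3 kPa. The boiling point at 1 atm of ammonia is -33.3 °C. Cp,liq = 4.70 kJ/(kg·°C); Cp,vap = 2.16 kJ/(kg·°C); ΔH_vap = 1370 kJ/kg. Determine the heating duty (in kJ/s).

liquid -56.9→-33.3 °C: 110.92 kJ/kg
vaporisation at -33.3 °C: 1370 kJ/kg
vapour -33.3→10.5 °C: 94.608 kJ/kg
Δh = 110.92 + 1370 + 94.608 = 1575.5 kJ/kg
Q = ṁ·Δh = 224.9 kg/min × 1575.5 kJ/kg = 354340 kJ/min
|Q| = 5905.6 kW

Q = 5910 kJ/s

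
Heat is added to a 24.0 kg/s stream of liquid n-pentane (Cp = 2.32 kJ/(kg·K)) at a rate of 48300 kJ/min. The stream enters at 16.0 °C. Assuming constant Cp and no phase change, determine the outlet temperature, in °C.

T_out = 30.5 °C

Q = 48300 kJ/min = 805 kJ/s
ΔT = Q/(ṁ·Cp) = 805/(24.0×2.32) = 14.458 K
T_out = 16.0 + 14.458 = 30.458 °C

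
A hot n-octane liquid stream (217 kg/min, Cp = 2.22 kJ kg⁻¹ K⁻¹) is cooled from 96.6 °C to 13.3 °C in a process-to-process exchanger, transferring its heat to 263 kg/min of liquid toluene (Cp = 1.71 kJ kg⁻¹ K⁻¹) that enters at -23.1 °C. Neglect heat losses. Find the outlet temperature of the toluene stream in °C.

T_c,out = 66.1 °C

Heat released by hot stream: Q = 217 × 2.22 × (96.6 − 13.3) = 40129 kJ/min
Energy balance on cold side (adiabatic exchanger): Q = ṁ_c·Cp_c·(T_c,out − T_c,in)
T_c,out = -23.1 + 40129/(263 × 1.71) = 66.129 °C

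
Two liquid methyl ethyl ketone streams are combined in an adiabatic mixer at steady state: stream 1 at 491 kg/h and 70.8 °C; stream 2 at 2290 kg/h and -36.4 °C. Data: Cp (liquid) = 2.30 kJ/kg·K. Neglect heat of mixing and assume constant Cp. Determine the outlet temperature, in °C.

T_out = -17.5 °C

Energy balance with Q = 0: Σ ṁᵢCp,ᵢ(T_out − Tᵢ) = 0
T_out = Σ ṁᵢCp,ᵢTᵢ / Σ ṁᵢCp,ᵢ
      = -111760 / 6396.3 = -17.473 °C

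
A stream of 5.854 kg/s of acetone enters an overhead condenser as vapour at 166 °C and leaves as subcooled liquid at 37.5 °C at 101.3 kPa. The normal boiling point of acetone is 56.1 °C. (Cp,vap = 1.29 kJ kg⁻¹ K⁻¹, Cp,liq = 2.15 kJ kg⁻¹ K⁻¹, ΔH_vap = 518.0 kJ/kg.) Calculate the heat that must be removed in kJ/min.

Q_c = 246000 kJ/min

vapour 166→56.1 °C: -141.77 kJ/kg
condensation at 56.1 °C: -518 kJ/kg
liquid 56.1→37.5 °C: -39.99 kJ/kg
Δh = -141.77 + -518 + -39.99 = -699.76 kJ/kg
Q = ṁ·Δh = 5.854 kg/s × -699.76 kJ/kg = -4096.4 kJ/s
|Q| = 4096.4 kW = 245780 kJ/min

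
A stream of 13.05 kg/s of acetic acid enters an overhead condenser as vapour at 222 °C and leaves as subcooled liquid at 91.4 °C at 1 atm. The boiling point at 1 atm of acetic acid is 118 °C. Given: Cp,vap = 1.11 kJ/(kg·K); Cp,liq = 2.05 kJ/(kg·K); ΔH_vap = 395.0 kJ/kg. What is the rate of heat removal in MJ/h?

vapour 222→118 °C: -115.44 kJ/kg
condensation at 118 °C: -395 kJ/kg
liquid 118→91.4 °C: -54.53 kJ/kg
Δh = -115.44 + -395 + -54.53 = -564.97 kJ/kg
Q = ṁ·Δh = 13.05 kg/s × -564.97 kJ/kg = -7372.9 kJ/s
|Q| = 7372.9 kW = 26542 MJ/h

Q_c = 26500 MJ/h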